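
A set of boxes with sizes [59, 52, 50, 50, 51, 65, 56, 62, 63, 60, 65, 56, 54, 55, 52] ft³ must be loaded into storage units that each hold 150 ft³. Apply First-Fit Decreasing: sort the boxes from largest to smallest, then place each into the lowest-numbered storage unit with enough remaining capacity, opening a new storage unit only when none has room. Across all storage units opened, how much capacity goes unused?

Sorted descending: 65, 65, 63, 62, 60, 59, 56, 56, 55, 54, 52, 52, 51, 50, 50.
65 ft³ → storage unit 1 (remaining 85 ft³)
65 ft³ → storage unit 1 (remaining 20 ft³)
63 ft³ → storage unit 2 (remaining 87 ft³)
62 ft³ → storage unit 2 (remaining 25 ft³)
60 ft³ → storage unit 3 (remaining 90 ft³)
59 ft³ → storage unit 3 (remaining 31 ft³)
56 ft³ → storage unit 4 (remaining 94 ft³)
56 ft³ → storage unit 4 (remaining 38 ft³)
55 ft³ → storage unit 5 (remaining 95 ft³)
54 ft³ → storage unit 5 (remaining 41 ft³)
52 ft³ → storage unit 6 (remaining 98 ft³)
52 ft³ → storage unit 6 (remaining 46 ft³)
51 ft³ → storage unit 7 (remaining 99 ft³)
50 ft³ → storage unit 7 (remaining 49 ft³)
50 ft³ → storage unit 8 (remaining 100 ft³)
8 storage units × 150 ft³ = 1200 ft³; used 850 ft³; unused 350 ft³.

350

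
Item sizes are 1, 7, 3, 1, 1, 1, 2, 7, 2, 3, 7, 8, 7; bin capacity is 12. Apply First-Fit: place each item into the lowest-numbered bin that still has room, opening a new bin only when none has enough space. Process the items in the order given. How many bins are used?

Put 1 in bin 1; 11 remain.
Put 7 in bin 1; 4 remain.
Put 3 in bin 1; 1 remain.
Put 1 in bin 1; 0 remain.
Put 1 in bin 2; 11 remain.
Put 1 in bin 2; 10 remain.
Put 2 in bin 2; 8 remain.
Put 7 in bin 2; 1 remain.
Put 2 in bin 3; 10 remain.
Put 3 in bin 3; 7 remain.
Put 7 in bin 3; 0 remain.
Put 8 in bin 4; 4 remain.
Put 7 in bin 5; 5 remain.
Final bins: [1,7,3,1] [1,1,2,7] [2,3,7] [8] [7].

5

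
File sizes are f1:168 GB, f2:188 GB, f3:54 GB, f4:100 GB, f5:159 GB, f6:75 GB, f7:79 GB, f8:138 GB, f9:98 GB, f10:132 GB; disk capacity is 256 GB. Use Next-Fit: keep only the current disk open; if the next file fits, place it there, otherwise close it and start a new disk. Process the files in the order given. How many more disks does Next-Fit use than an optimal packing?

1

Next-Fit: [168] [188,54] [100] [159,75] [79,138] [98,132] → 6 disks.
Total size 1191 GB; any packing needs at least ⌈1191/256⌉ = 5 disks.
An optimal packing achieves that bound: [188,54] [168,79] [159,75] [138,100] [132,98] → 5 disks.
Excess: 6 − 5 = 1.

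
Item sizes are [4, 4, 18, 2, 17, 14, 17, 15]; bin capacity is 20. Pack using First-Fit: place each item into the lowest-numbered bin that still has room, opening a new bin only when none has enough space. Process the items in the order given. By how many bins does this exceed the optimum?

First-Fit: [4,4,2] [18] [17] [14] [17] [15] → 6 bins.
Total size 91; any packing needs at least ⌈91/20⌉ = 5 bins.
An optimal packing achieves that bound: [18,2] [17] [17] [15,4] [14,4] → 5 bins.
Excess: 6 − 5 = 1.

1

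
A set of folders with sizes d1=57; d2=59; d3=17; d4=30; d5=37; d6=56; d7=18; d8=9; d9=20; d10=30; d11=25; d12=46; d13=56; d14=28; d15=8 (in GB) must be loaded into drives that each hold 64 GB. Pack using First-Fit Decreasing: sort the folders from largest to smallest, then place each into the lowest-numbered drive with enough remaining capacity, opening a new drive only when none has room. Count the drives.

Sorted descending: 59, 57, 56, 56, 46, 37, 30, 30, 28, 25, 20, 18, 17, 9, 8.
drive 1: place 59 GB, 5 GB left
drive 2: place 57 GB, 7 GB left
drive 3: place 56 GB, 8 GB left
drive 4: place 56 GB, 8 GB left
drive 5: place 46 GB, 18 GB left
drive 6: place 37 GB, 27 GB left
drive 7: place 30 GB, 34 GB left
drive 7: place 30 GB, 4 GB left
drive 8: place 28 GB, 36 GB left
drive 6: place 25 GB, 2 GB left
drive 8: place 20 GB, 16 GB left
drive 5: place 18 GB, 0 GB left
drive 9: place 17 GB, 47 GB left
drive 8: place 9 GB, 7 GB left
drive 3: place 8 GB, 0 GB left

9 drives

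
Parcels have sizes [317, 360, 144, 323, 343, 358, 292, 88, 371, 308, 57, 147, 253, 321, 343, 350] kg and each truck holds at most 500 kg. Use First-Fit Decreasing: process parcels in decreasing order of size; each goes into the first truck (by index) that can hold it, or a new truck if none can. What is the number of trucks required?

Sorted descending: 371, 360, 358, 350, 343, 343, 323, 321, 317, 308, 292, 253, 147, 144, 88, 57.
371 kg → truck 1 (remaining 129 kg)
360 kg → truck 2 (remaining 140 kg)
358 kg → truck 3 (remaining 142 kg)
350 kg → truck 4 (remaining 150 kg)
343 kg → truck 5 (remaining 157 kg)
343 kg → truck 6 (remaining 157 kg)
323 kg → truck 7 (remaining 177 kg)
321 kg → truck 8 (remaining 179 kg)
317 kg → truck 9 (remaining 183 kg)
308 kg → truck 10 (remaining 192 kg)
292 kg → truck 11 (remaining 208 kg)
253 kg → truck 12 (remaining 247 kg)
147 kg → truck 4 (remaining 3 kg)
144 kg → truck 5 (remaining 13 kg)
88 kg → truck 1 (remaining 41 kg)
57 kg → truck 2 (remaining 83 kg)

12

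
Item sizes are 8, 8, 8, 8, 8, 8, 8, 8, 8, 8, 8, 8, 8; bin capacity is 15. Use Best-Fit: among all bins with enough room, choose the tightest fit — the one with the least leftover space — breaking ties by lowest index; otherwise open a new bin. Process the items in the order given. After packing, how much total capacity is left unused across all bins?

Put 8 in bin 1; 7 remain.
Put 8 in bin 2; 7 remain.
Put 8 in bin 3; 7 remain.
Put 8 in bin 4; 7 remain.
Put 8 in bin 5; 7 remain.
Put 8 in bin 6; 7 remain.
Put 8 in bin 7; 7 remain.
Put 8 in bin 8; 7 remain.
Put 8 in bin 9; 7 remain.
Put 8 in bin 10; 7 remain.
Put 8 in bin 11; 7 remain.
Put 8 in bin 12; 7 remain.
Put 8 in bin 13; 7 remain.
13 bins × 15 = 195; used 104; unused 91.

91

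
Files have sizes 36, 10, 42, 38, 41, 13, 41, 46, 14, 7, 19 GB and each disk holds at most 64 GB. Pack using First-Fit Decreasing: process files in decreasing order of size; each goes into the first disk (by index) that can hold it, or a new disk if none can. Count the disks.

6

Sorted descending: 46, 42, 41, 41, 38, 36, 19, 14, 13, 10, 7.
disk 1: place 46 GB, 18 GB left
disk 2: place 42 GB, 22 GB left
disk 3: place 41 GB, 23 GB left
disk 4: place 41 GB, 23 GB left
disk 5: place 38 GB, 26 GB left
disk 6: place 36 GB, 28 GB left
disk 2: place 19 GB, 3 GB left
disk 1: place 14 GB, 4 GB left
disk 3: place 13 GB, 10 GB left
disk 3: place 10 GB, 0 GB left
disk 4: place 7 GB, 16 GB left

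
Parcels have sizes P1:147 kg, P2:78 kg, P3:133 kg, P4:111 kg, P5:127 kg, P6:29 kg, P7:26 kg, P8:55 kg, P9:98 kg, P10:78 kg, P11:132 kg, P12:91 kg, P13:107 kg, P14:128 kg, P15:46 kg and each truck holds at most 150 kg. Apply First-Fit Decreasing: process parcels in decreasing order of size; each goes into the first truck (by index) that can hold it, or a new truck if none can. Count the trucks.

11 trucks

Sorted descending: 147, 133, 132, 128, 127, 111, 107, 98, 91, 78, 78, 55, 46, 29, 26.
Put 147 kg in truck 1; 3 kg remain.
Put 133 kg in truck 2; 17 kg remain.
Put 132 kg in truck 3; 18 kg remain.
Put 128 kg in truck 4; 22 kg remain.
Put 127 kg in truck 5; 23 kg remain.
Put 111 kg in truck 6; 39 kg remain.
Put 107 kg in truck 7; 43 kg remain.
Put 98 kg in truck 8; 52 kg remain.
Put 91 kg in truck 9; 59 kg remain.
Put 78 kg in truck 10; 72 kg remain.
Put 78 kg in truck 11; 72 kg remain.
Put 55 kg in truck 9; 4 kg remain.
Put 46 kg in truck 8; 6 kg remain.
Put 29 kg in truck 6; 10 kg remain.
Put 26 kg in truck 7; 17 kg remain.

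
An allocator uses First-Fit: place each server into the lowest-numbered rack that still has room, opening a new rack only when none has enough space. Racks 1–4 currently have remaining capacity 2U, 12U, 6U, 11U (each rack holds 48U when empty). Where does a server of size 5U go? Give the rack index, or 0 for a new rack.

Racks with room: rack 2 (12U), rack 3 (6U), rack 4 (11U).
The first with room is rack 2.

2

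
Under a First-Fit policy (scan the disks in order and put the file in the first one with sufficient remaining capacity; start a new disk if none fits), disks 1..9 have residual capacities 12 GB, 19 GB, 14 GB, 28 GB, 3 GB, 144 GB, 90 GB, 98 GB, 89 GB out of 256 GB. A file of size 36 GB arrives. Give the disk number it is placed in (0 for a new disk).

Disks with room: disk 6 (144 GB), disk 7 (90 GB), disk 8 (98 GB), disk 9 (89 GB).
The first with room is disk 6.

6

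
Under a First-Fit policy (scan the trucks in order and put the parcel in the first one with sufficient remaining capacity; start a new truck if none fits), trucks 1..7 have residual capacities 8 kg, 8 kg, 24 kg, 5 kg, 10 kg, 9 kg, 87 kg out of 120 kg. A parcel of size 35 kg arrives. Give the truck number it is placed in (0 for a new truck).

Trucks with room: truck 7 (87 kg).
The first with room is truck 7.

7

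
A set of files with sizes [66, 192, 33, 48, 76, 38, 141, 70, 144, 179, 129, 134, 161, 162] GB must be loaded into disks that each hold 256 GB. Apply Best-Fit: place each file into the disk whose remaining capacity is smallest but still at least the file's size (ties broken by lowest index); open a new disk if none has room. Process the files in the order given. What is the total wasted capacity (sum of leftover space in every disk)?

731

disk 1: place 66 GB, 190 GB left
disk 2: place 192 GB, 64 GB left
disk 2: place 33 GB, 31 GB left
disk 1: place 48 GB, 142 GB left
disk 1: place 76 GB, 66 GB left
disk 1: place 38 GB, 28 GB left
disk 3: place 141 GB, 115 GB left
disk 3: place 70 GB, 45 GB left
disk 4: place 144 GB, 112 GB left
disk 5: place 179 GB, 77 GB left
disk 6: place 129 GB, 127 GB left
disk 7: place 134 GB, 122 GB left
disk 8: place 161 GB, 95 GB left
disk 9: place 162 GB, 94 GB left
9 disks × 256 GB = 2304 GB; used 1573 GB; unused 731 GB.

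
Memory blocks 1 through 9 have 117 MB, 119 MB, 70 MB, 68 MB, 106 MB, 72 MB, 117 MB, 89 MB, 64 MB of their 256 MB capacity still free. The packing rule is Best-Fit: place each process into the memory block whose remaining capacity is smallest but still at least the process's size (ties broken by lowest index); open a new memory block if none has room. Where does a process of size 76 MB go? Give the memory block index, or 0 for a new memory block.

Memory blocks with room: memory block 1 (117 MB), memory block 2 (119 MB), memory block 5 (106 MB), memory block 7 (117 MB), memory block 8 (89 MB).
Tightest fit is memory block 8 with 89 MB free.

8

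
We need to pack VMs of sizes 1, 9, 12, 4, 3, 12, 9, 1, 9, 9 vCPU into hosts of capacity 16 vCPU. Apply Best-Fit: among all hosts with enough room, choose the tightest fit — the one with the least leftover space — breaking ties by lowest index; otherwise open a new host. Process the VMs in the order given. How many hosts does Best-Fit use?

host 1: place 1 vCPU, 15 vCPU left
host 1: place 9 vCPU, 6 vCPU left
host 2: place 12 vCPU, 4 vCPU left
host 2: place 4 vCPU, 0 vCPU left
host 1: place 3 vCPU, 3 vCPU left
host 3: place 12 vCPU, 4 vCPU left
host 4: place 9 vCPU, 7 vCPU left
host 1: place 1 vCPU, 2 vCPU left
host 5: place 9 vCPU, 7 vCPU left
host 6: place 9 vCPU, 7 vCPU left
Final hosts: [1,9,3,1] [12,4] [12] [9] [9] [9].

6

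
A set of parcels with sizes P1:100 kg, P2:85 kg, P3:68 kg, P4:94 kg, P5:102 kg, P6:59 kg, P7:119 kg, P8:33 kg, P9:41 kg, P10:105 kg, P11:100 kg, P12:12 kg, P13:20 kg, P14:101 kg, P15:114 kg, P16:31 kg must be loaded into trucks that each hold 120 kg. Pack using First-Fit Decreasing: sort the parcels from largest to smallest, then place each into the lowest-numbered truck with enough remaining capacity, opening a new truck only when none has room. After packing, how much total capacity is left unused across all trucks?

Sorted descending: 119, 114, 105, 102, 101, 100, 100, 94, 85, 68, 59, 41, 33, 31, 20, 12.
119 kg → truck 1 (remaining 1 kg)
114 kg → truck 2 (remaining 6 kg)
105 kg → truck 3 (remaining 15 kg)
102 kg → truck 4 (remaining 18 kg)
101 kg → truck 5 (remaining 19 kg)
100 kg → truck 6 (remaining 20 kg)
100 kg → truck 7 (remaining 20 kg)
94 kg → truck 8 (remaining 26 kg)
85 kg → truck 9 (remaining 35 kg)
68 kg → truck 10 (remaining 52 kg)
59 kg → truck 11 (remaining 61 kg)
41 kg → truck 10 (remaining 11 kg)
33 kg → truck 9 (remaining 2 kg)
31 kg → truck 11 (remaining 30 kg)
20 kg → truck 6 (remaining 0 kg)
12 kg → truck 3 (remaining 3 kg)
11 trucks × 120 kg = 1320 kg; used 1184 kg; unused 136 kg.

136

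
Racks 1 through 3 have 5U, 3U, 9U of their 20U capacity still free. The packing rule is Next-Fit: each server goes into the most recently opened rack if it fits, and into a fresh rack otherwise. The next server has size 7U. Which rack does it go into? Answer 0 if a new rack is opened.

Next-Fit only looks at rack 3, which has 9U free.
7U fits there.

3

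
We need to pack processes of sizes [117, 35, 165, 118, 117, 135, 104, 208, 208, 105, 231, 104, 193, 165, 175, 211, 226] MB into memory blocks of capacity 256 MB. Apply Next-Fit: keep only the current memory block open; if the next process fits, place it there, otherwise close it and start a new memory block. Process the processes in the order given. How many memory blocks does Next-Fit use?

14

117 MB → memory block 1 (remaining 139 MB)
35 MB → memory block 1 (remaining 104 MB)
165 MB → memory block 2 (remaining 91 MB)
118 MB → memory block 3 (remaining 138 MB)
117 MB → memory block 3 (remaining 21 MB)
135 MB → memory block 4 (remaining 121 MB)
104 MB → memory block 4 (remaining 17 MB)
208 MB → memory block 5 (remaining 48 MB)
208 MB → memory block 6 (remaining 48 MB)
105 MB → memory block 7 (remaining 151 MB)
231 MB → memory block 8 (remaining 25 MB)
104 MB → memory block 9 (remaining 152 MB)
193 MB → memory block 10 (remaining 63 MB)
165 MB → memory block 11 (remaining 91 MB)
175 MB → memory block 12 (remaining 81 MB)
211 MB → memory block 13 (remaining 45 MB)
226 MB → memory block 14 (remaining 30 MB)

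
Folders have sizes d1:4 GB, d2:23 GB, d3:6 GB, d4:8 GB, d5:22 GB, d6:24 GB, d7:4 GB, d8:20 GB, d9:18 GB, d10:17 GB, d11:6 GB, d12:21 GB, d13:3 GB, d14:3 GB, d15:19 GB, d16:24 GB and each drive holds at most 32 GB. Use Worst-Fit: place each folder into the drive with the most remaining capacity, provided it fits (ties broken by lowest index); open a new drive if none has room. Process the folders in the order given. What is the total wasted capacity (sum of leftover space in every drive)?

98

drive 1: place d1 (4 GB), 28 GB left
drive 1: place d2 (23 GB), 5 GB left
drive 2: place d3 (6 GB), 26 GB left
drive 2: place d4 (8 GB), 18 GB left
drive 3: place d5 (22 GB), 10 GB left
drive 4: place d6 (24 GB), 8 GB left
drive 2: place d7 (4 GB), 14 GB left
drive 5: place d8 (20 GB), 12 GB left
drive 6: place d9 (18 GB), 14 GB left
drive 7: place d10 (17 GB), 15 GB left
drive 7: place d11 (6 GB), 9 GB left
drive 8: place d12 (21 GB), 11 GB left
drive 2: place d13 (3 GB), 11 GB left
drive 6: place d14 (3 GB), 11 GB left
drive 9: place d15 (19 GB), 13 GB left
drive 10: place d16 (24 GB), 8 GB left
10 drives × 32 GB = 320 GB; used 222 GB; unused 98 GB.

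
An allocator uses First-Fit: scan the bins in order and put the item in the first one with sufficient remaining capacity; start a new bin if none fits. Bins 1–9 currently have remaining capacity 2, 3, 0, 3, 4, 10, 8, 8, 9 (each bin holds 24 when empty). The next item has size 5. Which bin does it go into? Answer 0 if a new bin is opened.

Bins with room: bin 6 (10), bin 7 (8), bin 8 (8), bin 9 (9).
The first with room is bin 6.

6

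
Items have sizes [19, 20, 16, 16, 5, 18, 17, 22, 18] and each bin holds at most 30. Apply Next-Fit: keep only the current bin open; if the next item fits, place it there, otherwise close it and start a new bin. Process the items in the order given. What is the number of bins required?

19 → bin 1 (remaining 11)
20 → bin 2 (remaining 10)
16 → bin 3 (remaining 14)
16 → bin 4 (remaining 14)
5 → bin 4 (remaining 9)
18 → bin 5 (remaining 12)
17 → bin 6 (remaining 13)
22 → bin 7 (remaining 8)
18 → bin 8 (remaining 12)
Final bins: [19] [20] [16] [16,5] [18] [17] [22] [18].

8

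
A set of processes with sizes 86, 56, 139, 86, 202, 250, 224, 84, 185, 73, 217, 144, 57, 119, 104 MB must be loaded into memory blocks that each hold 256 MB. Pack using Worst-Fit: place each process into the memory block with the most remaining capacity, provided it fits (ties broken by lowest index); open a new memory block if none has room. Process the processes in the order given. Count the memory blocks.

9 memory blocks

Put 86 MB in memory block 1; 170 MB remain.
Put 56 MB in memory block 1; 114 MB remain.
Put 139 MB in memory block 2; 117 MB remain.
Put 86 MB in memory block 2; 31 MB remain.
Put 202 MB in memory block 3; 54 MB remain.
Put 250 MB in memory block 4; 6 MB remain.
Put 224 MB in memory block 5; 32 MB remain.
Put 84 MB in memory block 1; 30 MB remain.
Put 185 MB in memory block 6; 71 MB remain.
Put 73 MB in memory block 7; 183 MB remain.
Put 217 MB in memory block 8; 39 MB remain.
Put 144 MB in memory block 7; 39 MB remain.
Put 57 MB in memory block 6; 14 MB remain.
Put 119 MB in memory block 9; 137 MB remain.
Put 104 MB in memory block 9; 33 MB remain.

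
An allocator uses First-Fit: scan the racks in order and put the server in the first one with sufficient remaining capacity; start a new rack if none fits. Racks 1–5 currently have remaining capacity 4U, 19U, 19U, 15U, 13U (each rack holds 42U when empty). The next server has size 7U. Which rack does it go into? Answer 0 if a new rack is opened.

2

Racks with room: rack 2 (19U), rack 3 (19U), rack 4 (15U), rack 5 (13U).
The first with room is rack 2.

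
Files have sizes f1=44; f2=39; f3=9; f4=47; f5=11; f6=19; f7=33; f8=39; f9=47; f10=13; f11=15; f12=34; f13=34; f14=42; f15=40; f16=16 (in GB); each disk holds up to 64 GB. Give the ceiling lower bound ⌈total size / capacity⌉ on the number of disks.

8 disks

Total size = 44 + 39 + 9 + 47 + 11 + 19 + 33 + 39 + 47 + 13 + 15 + 34 + 34 + 42 + 40 + 16 = 482 GB.
⌈482 / 64⌉ = 8.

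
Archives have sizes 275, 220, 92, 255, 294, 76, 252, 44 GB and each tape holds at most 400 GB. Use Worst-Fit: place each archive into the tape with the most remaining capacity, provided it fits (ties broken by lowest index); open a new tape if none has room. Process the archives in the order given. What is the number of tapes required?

5 tapes

tape 1: place 275 GB, 125 GB left
tape 2: place 220 GB, 180 GB left
tape 2: place 92 GB, 88 GB left
tape 3: place 255 GB, 145 GB left
tape 4: place 294 GB, 106 GB left
tape 3: place 76 GB, 69 GB left
tape 5: place 252 GB, 148 GB left
tape 5: place 44 GB, 104 GB left
Final tapes: [275] [220,92] [255,76] [294] [252,44].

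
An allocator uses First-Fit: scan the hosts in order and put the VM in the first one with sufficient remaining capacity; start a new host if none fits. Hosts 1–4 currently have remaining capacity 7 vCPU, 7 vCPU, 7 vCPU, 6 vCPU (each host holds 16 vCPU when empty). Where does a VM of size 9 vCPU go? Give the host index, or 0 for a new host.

0

No host has ≥ 9 vCPU free, so a new host is opened.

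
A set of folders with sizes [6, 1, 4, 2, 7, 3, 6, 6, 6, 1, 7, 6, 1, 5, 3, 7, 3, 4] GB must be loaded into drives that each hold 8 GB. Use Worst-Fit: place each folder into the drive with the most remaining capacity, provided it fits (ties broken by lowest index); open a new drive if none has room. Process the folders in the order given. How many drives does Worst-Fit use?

6 GB → drive 1 (remaining 2 GB)
1 GB → drive 1 (remaining 1 GB)
4 GB → drive 2 (remaining 4 GB)
2 GB → drive 2 (remaining 2 GB)
7 GB → drive 3 (remaining 1 GB)
3 GB → drive 4 (remaining 5 GB)
6 GB → drive 5 (remaining 2 GB)
6 GB → drive 6 (remaining 2 GB)
6 GB → drive 7 (remaining 2 GB)
1 GB → drive 4 (remaining 4 GB)
7 GB → drive 8 (remaining 1 GB)
6 GB → drive 9 (remaining 2 GB)
1 GB → drive 4 (remaining 3 GB)
5 GB → drive 10 (remaining 3 GB)
3 GB → drive 4 (remaining 0 GB)
7 GB → drive 11 (remaining 1 GB)
3 GB → drive 10 (remaining 0 GB)
4 GB → drive 12 (remaining 4 GB)

12 drives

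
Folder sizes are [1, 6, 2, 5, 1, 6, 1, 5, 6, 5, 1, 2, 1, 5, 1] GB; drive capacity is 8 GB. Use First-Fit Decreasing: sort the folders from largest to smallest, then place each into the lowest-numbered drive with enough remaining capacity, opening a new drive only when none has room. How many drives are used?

Sorted descending: 6, 6, 6, 5, 5, 5, 5, 2, 2, 1, 1, 1, 1, 1, 1.
Put 6 GB in drive 1; 2 GB remain.
Put 6 GB in drive 2; 2 GB remain.
Put 6 GB in drive 3; 2 GB remain.
Put 5 GB in drive 4; 3 GB remain.
Put 5 GB in drive 5; 3 GB remain.
Put 5 GB in drive 6; 3 GB remain.
Put 5 GB in drive 7; 3 GB remain.
Put 2 GB in drive 1; 0 GB remain.
Put 2 GB in drive 2; 0 GB remain.
Put 1 GB in drive 3; 1 GB remain.
Put 1 GB in drive 3; 0 GB remain.
Put 1 GB in drive 4; 2 GB remain.
Put 1 GB in drive 4; 1 GB remain.
Put 1 GB in drive 4; 0 GB remain.
Put 1 GB in drive 5; 2 GB remain.
Final drives: [6,2] [6,2] [6,1,1] [5,1,1,1] [5,1] [5] [5].

7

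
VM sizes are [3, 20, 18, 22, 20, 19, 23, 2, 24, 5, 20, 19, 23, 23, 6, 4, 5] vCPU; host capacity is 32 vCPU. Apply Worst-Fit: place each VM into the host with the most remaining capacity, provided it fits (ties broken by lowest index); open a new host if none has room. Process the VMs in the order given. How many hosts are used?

11 hosts

Put 3 vCPU in host 1; 29 vCPU remain.
Put 20 vCPU in host 1; 9 vCPU remain.
Put 18 vCPU in host 2; 14 vCPU remain.
Put 22 vCPU in host 3; 10 vCPU remain.
Put 20 vCPU in host 4; 12 vCPU remain.
Put 19 vCPU in host 5; 13 vCPU remain.
Put 23 vCPU in host 6; 9 vCPU remain.
Put 2 vCPU in host 2; 12 vCPU remain.
Put 24 vCPU in host 7; 8 vCPU remain.
Put 5 vCPU in host 5; 8 vCPU remain.
Put 20 vCPU in host 8; 12 vCPU remain.
Put 19 vCPU in host 9; 13 vCPU remain.
Put 23 vCPU in host 10; 9 vCPU remain.
Put 23 vCPU in host 11; 9 vCPU remain.
Put 6 vCPU in host 9; 7 vCPU remain.
Put 4 vCPU in host 2; 8 vCPU remain.
Put 5 vCPU in host 4; 7 vCPU remain.
Final hosts: [3,20] [18,2,4] [22] [20,5] [19,5] [23] [24] [20] [19,6] [23] [23].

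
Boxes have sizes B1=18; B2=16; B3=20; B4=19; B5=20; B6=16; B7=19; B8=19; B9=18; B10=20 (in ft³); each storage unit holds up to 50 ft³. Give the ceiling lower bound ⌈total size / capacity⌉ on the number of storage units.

4 storage units

Total size = 18 + 16 + 20 + 19 + 20 + 16 + 19 + 19 + 18 + 20 = 185 ft³.
⌈185 / 50⌉ = 4.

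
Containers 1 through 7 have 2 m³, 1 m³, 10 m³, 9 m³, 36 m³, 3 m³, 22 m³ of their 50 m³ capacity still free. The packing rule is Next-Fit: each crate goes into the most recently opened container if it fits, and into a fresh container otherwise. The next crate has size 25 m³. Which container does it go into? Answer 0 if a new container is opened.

0

Next-Fit only looks at container 7, which has 22 m³ free.
25 m³ does not fit, so a new container is opened.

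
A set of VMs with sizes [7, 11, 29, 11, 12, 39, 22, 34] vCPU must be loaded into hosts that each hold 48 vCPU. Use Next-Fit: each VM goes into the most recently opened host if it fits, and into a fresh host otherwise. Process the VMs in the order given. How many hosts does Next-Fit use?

host 1: place 7 vCPU, 41 vCPU left
host 1: place 11 vCPU, 30 vCPU left
host 1: place 29 vCPU, 1 vCPU left
host 2: place 11 vCPU, 37 vCPU left
host 2: place 12 vCPU, 25 vCPU left
host 3: place 39 vCPU, 9 vCPU left
host 4: place 22 vCPU, 26 vCPU left
host 5: place 34 vCPU, 14 vCPU left

5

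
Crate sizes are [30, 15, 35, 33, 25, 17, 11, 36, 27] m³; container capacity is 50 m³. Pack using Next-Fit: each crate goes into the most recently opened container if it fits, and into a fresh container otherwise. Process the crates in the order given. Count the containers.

6

Put 30 m³ in container 1; 20 m³ remain.
Put 15 m³ in container 1; 5 m³ remain.
Put 35 m³ in container 2; 15 m³ remain.
Put 33 m³ in container 3; 17 m³ remain.
Put 25 m³ in container 4; 25 m³ remain.
Put 17 m³ in container 4; 8 m³ remain.
Put 11 m³ in container 5; 39 m³ remain.
Put 36 m³ in container 5; 3 m³ remain.
Put 27 m³ in container 6; 23 m³ remain.
Final containers: [30,15] [35] [33] [25,17] [11,36] [27].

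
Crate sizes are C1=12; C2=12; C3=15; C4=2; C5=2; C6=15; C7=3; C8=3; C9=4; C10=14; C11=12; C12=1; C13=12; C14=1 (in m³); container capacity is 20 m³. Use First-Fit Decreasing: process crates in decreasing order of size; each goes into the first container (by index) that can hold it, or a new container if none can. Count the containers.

Sorted descending: 15, 15, 14, 12, 12, 12, 12, 4, 3, 3, 2, 2, 1, 1.
15 m³ → container 1 (remaining 5 m³)
15 m³ → container 2 (remaining 5 m³)
14 m³ → container 3 (remaining 6 m³)
12 m³ → container 4 (remaining 8 m³)
12 m³ → container 5 (remaining 8 m³)
12 m³ → container 6 (remaining 8 m³)
12 m³ → container 7 (remaining 8 m³)
4 m³ → container 1 (remaining 1 m³)
3 m³ → container 2 (remaining 2 m³)
3 m³ → container 3 (remaining 3 m³)
2 m³ → container 2 (remaining 0 m³)
2 m³ → container 3 (remaining 1 m³)
1 m³ → container 1 (remaining 0 m³)
1 m³ → container 3 (remaining 0 m³)
Final containers: [15,4,1] [15,3,2] [14,3,2,1] [12] [12] [12] [12].

7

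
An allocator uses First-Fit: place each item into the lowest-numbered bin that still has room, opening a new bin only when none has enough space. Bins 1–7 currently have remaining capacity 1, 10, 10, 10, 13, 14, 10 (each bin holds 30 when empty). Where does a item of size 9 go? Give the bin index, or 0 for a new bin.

Bins with room: bin 2 (10), bin 3 (10), bin 4 (10), bin 5 (13), bin 6 (14), bin 7 (10).
The first with room is bin 2.

2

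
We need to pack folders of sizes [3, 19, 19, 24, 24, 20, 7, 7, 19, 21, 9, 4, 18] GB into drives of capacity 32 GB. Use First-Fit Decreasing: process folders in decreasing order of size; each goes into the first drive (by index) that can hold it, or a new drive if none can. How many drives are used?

8 drives

Sorted descending: 24, 24, 21, 20, 19, 19, 19, 18, 9, 7, 7, 4, 3.
24 GB → drive 1 (remaining 8 GB)
24 GB → drive 2 (remaining 8 GB)
21 GB → drive 3 (remaining 11 GB)
20 GB → drive 4 (remaining 12 GB)
19 GB → drive 5 (remaining 13 GB)
19 GB → drive 6 (remaining 13 GB)
19 GB → drive 7 (remaining 13 GB)
18 GB → drive 8 (remaining 14 GB)
9 GB → drive 3 (remaining 2 GB)
7 GB → drive 1 (remaining 1 GB)
7 GB → drive 2 (remaining 1 GB)
4 GB → drive 4 (remaining 8 GB)
3 GB → drive 4 (remaining 5 GB)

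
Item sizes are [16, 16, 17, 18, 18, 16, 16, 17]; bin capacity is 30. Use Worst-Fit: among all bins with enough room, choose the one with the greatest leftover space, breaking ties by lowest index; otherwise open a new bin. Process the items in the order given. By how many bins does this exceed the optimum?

Worst-Fit: [16] [16] [17] [18] [18] [16] [16] [17] → 8 bins.
8 items exceed 15 (half the capacity), and no two of those can share a bin, so at least 8 bins are needed.
So 8 is already optimal.

0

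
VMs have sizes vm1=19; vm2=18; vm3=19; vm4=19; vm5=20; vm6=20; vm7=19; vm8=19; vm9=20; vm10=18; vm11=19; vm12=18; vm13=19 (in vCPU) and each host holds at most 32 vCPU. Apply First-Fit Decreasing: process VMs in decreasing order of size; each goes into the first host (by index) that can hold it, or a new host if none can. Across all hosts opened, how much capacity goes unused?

169

Sorted descending: 20, 20, 20, 19, 19, 19, 19, 19, 19, 19, 18, 18, 18.
Put 20 vCPU in host 1; 12 vCPU remain.
Put 20 vCPU in host 2; 12 vCPU remain.
Put 20 vCPU in host 3; 12 vCPU remain.
Put 19 vCPU in host 4; 13 vCPU remain.
Put 19 vCPU in host 5; 13 vCPU remain.
Put 19 vCPU in host 6; 13 vCPU remain.
Put 19 vCPU in host 7; 13 vCPU remain.
Put 19 vCPU in host 8; 13 vCPU remain.
Put 19 vCPU in host 9; 13 vCPU remain.
Put 19 vCPU in host 10; 13 vCPU remain.
Put 18 vCPU in host 11; 14 vCPU remain.
Put 18 vCPU in host 12; 14 vCPU remain.
Put 18 vCPU in host 13; 14 vCPU remain.
13 hosts × 32 vCPU = 416 vCPU; used 247 vCPU; unused 169 vCPU.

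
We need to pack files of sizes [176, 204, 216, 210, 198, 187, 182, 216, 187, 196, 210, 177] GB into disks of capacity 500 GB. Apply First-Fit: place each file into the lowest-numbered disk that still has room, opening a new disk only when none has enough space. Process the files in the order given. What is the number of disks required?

176 GB → disk 1 (remaining 324 GB)
204 GB → disk 1 (remaining 120 GB)
216 GB → disk 2 (remaining 284 GB)
210 GB → disk 2 (remaining 74 GB)
198 GB → disk 3 (remaining 302 GB)
187 GB → disk 3 (remaining 115 GB)
182 GB → disk 4 (remaining 318 GB)
216 GB → disk 4 (remaining 102 GB)
187 GB → disk 5 (remaining 313 GB)
196 GB → disk 5 (remaining 117 GB)
210 GB → disk 6 (remaining 290 GB)
177 GB → disk 6 (remaining 113 GB)
Final disks: [176,204] [216,210] [198,187] [182,216] [187,196] [210,177].

6 disks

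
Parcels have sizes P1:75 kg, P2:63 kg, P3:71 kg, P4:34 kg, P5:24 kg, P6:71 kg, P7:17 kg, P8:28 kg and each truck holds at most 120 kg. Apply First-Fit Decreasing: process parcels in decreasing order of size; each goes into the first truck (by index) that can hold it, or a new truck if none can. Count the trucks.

4

Sorted descending: 75, 71, 71, 63, 34, 28, 24, 17.
75 kg → truck 1 (remaining 45 kg)
71 kg → truck 2 (remaining 49 kg)
71 kg → truck 3 (remaining 49 kg)
63 kg → truck 4 (remaining 57 kg)
34 kg → truck 1 (remaining 11 kg)
28 kg → truck 2 (remaining 21 kg)
24 kg → truck 3 (remaining 25 kg)
17 kg → truck 2 (remaining 4 kg)
Final trucks: [75,34] [71,28,17] [71,24] [63].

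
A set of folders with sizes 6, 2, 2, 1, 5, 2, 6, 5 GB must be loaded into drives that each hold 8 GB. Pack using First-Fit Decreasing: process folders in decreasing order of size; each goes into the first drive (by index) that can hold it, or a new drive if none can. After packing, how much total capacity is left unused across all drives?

3

Sorted descending: 6, 6, 5, 5, 2, 2, 2, 1.
drive 1: place 6 GB, 2 GB left
drive 2: place 6 GB, 2 GB left
drive 3: place 5 GB, 3 GB left
drive 4: place 5 GB, 3 GB left
drive 1: place 2 GB, 0 GB left
drive 2: place 2 GB, 0 GB left
drive 3: place 2 GB, 1 GB left
drive 3: place 1 GB, 0 GB left
4 drives × 8 GB = 32 GB; used 29 GB; unused 3 GB.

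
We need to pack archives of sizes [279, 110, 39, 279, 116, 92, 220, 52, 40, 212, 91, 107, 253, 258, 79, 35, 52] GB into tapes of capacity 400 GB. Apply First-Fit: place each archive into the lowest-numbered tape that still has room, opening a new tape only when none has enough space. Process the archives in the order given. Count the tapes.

7 tapes

tape 1: place 279 GB, 121 GB left
tape 1: place 110 GB, 11 GB left
tape 2: place 39 GB, 361 GB left
tape 2: place 279 GB, 82 GB left
tape 3: place 116 GB, 284 GB left
tape 3: place 92 GB, 192 GB left
tape 4: place 220 GB, 180 GB left
tape 2: place 52 GB, 30 GB left
tape 3: place 40 GB, 152 GB left
tape 5: place 212 GB, 188 GB left
tape 3: place 91 GB, 61 GB left
tape 4: place 107 GB, 73 GB left
tape 6: place 253 GB, 147 GB left
tape 7: place 258 GB, 142 GB left
tape 5: place 79 GB, 109 GB left
tape 3: place 35 GB, 26 GB left
tape 4: place 52 GB, 21 GB left
Final tapes: [279,110] [39,279,52] [116,92,40,91,35] [220,107,52] [212,79] [253] [258].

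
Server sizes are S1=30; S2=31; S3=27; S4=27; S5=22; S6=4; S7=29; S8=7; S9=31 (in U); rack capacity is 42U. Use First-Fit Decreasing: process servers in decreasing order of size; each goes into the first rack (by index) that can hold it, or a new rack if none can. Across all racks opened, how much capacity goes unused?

86

Sorted descending: 31, 31, 30, 29, 27, 27, 22, 7, 4.
31U → rack 1 (remaining 11U)
31U → rack 2 (remaining 11U)
30U → rack 3 (remaining 12U)
29U → rack 4 (remaining 13U)
27U → rack 5 (remaining 15U)
27U → rack 6 (remaining 15U)
22U → rack 7 (remaining 20U)
7U → rack 1 (remaining 4U)
4U → rack 1 (remaining 0U)
7 racks × 42U = 294U; used 208U; unused 86U.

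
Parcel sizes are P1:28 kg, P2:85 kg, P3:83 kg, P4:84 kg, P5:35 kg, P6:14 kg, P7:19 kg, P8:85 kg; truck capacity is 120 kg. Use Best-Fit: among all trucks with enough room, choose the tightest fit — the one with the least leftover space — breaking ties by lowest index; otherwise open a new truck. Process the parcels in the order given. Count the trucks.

P1 (28 kg) → truck 1 (remaining 92 kg)
P2 (85 kg) → truck 1 (remaining 7 kg)
P3 (83 kg) → truck 2 (remaining 37 kg)
P4 (84 kg) → truck 3 (remaining 36 kg)
P5 (35 kg) → truck 3 (remaining 1 kg)
P6 (14 kg) → truck 2 (remaining 23 kg)
P7 (19 kg) → truck 2 (remaining 4 kg)
P8 (85 kg) → truck 4 (remaining 35 kg)

4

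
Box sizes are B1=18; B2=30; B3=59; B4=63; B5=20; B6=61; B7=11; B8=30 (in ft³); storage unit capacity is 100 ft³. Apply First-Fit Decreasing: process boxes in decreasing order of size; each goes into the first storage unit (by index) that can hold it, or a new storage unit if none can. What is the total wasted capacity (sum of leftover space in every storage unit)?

108

Sorted descending: 63, 61, 59, 30, 30, 20, 18, 11.
63 ft³ → storage unit 1 (remaining 37 ft³)
61 ft³ → storage unit 2 (remaining 39 ft³)
59 ft³ → storage unit 3 (remaining 41 ft³)
30 ft³ → storage unit 1 (remaining 7 ft³)
30 ft³ → storage unit 2 (remaining 9 ft³)
20 ft³ → storage unit 3 (remaining 21 ft³)
18 ft³ → storage unit 3 (remaining 3 ft³)
11 ft³ → storage unit 4 (remaining 89 ft³)
4 storage units × 100 ft³ = 400 ft³; used 292 ft³; unused 108 ft³.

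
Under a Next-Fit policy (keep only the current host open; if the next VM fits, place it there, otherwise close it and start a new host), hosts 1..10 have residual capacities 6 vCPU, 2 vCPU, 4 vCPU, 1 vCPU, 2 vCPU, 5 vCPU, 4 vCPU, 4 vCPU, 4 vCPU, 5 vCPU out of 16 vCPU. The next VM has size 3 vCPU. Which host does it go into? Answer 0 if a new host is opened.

Next-Fit only looks at host 10, which has 5 vCPU free.
3 vCPU fits there.

10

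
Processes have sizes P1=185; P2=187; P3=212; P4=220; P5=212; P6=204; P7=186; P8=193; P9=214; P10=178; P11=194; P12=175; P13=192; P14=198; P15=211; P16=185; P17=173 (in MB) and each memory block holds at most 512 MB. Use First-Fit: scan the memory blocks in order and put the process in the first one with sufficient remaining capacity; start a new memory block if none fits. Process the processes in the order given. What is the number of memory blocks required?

P1 (185 MB) → memory block 1 (remaining 327 MB)
P2 (187 MB) → memory block 1 (remaining 140 MB)
P3 (212 MB) → memory block 2 (remaining 300 MB)
P4 (220 MB) → memory block 2 (remaining 80 MB)
P5 (212 MB) → memory block 3 (remaining 300 MB)
P6 (204 MB) → memory block 3 (remaining 96 MB)
P7 (186 MB) → memory block 4 (remaining 326 MB)
P8 (193 MB) → memory block 4 (remaining 133 MB)
P9 (214 MB) → memory block 5 (remaining 298 MB)
P10 (178 MB) → memory block 5 (remaining 120 MB)
P11 (194 MB) → memory block 6 (remaining 318 MB)
P12 (175 MB) → memory block 6 (remaining 143 MB)
P13 (192 MB) → memory block 7 (remaining 320 MB)
P14 (198 MB) → memory block 7 (remaining 122 MB)
P15 (211 MB) → memory block 8 (remaining 301 MB)
P16 (185 MB) → memory block 8 (remaining 116 MB)
P17 (173 MB) → memory block 9 (remaining 339 MB)

9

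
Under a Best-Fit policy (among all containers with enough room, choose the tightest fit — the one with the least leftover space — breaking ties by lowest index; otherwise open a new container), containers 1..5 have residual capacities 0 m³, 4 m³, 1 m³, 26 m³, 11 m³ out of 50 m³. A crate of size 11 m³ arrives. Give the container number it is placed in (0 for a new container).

Containers with room: container 4 (26 m³), container 5 (11 m³).
Tightest fit is container 5 with 11 m³ free.

5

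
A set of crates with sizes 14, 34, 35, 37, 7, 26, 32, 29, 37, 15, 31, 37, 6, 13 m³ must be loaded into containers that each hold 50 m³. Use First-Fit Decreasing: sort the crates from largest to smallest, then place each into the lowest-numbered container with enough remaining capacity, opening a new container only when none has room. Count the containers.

Sorted descending: 37, 37, 37, 35, 34, 32, 31, 29, 26, 15, 14, 13, 7, 6.
37 m³ → container 1 (remaining 13 m³)
37 m³ → container 2 (remaining 13 m³)
37 m³ → container 3 (remaining 13 m³)
35 m³ → container 4 (remaining 15 m³)
34 m³ → container 5 (remaining 16 m³)
32 m³ → container 6 (remaining 18 m³)
31 m³ → container 7 (remaining 19 m³)
29 m³ → container 8 (remaining 21 m³)
26 m³ → container 9 (remaining 24 m³)
15 m³ → container 4 (remaining 0 m³)
14 m³ → container 5 (remaining 2 m³)
13 m³ → container 1 (remaining 0 m³)
7 m³ → container 2 (remaining 6 m³)
6 m³ → container 2 (remaining 0 m³)
Final containers: [37,13] [37,7,6] [37] [35,15] [34,14] [32] [31] [29] [26].

9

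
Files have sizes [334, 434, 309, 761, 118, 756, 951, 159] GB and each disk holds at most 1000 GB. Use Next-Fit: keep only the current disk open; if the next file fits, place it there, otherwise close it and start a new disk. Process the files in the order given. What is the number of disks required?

6 disks

disk 1: place 334 GB, 666 GB left
disk 1: place 434 GB, 232 GB left
disk 2: place 309 GB, 691 GB left
disk 3: place 761 GB, 239 GB left
disk 3: place 118 GB, 121 GB left
disk 4: place 756 GB, 244 GB left
disk 5: place 951 GB, 49 GB left
disk 6: place 159 GB, 841 GB left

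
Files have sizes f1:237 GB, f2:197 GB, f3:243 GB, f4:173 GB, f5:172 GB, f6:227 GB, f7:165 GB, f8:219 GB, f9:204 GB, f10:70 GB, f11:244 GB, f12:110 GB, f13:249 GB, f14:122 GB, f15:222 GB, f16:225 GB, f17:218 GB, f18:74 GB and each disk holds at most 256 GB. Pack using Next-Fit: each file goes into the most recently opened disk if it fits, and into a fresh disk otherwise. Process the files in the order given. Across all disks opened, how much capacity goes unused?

1237

disk 1: place f1 (237 GB), 19 GB left
disk 2: place f2 (197 GB), 59 GB left
disk 3: place f3 (243 GB), 13 GB left
disk 4: place f4 (173 GB), 83 GB left
disk 5: place f5 (172 GB), 84 GB left
disk 6: place f6 (227 GB), 29 GB left
disk 7: place f7 (165 GB), 91 GB left
disk 8: place f8 (219 GB), 37 GB left
disk 9: place f9 (204 GB), 52 GB left
disk 10: place f10 (70 GB), 186 GB left
disk 11: place f11 (244 GB), 12 GB left
disk 12: place f12 (110 GB), 146 GB left
disk 13: place f13 (249 GB), 7 GB left
disk 14: place f14 (122 GB), 134 GB left
disk 15: place f15 (222 GB), 34 GB left
disk 16: place f16 (225 GB), 31 GB left
disk 17: place f17 (218 GB), 38 GB left
disk 18: place f18 (74 GB), 182 GB left
18 disks × 256 GB = 4608 GB; used 3371 GB; unused 1237 GB.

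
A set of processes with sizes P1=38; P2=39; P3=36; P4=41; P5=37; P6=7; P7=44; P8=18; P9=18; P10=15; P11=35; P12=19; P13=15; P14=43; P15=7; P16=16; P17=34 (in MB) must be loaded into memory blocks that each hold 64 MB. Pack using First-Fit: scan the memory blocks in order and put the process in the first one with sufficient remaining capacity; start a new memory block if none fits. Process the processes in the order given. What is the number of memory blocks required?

9

memory block 1: place P1 (38 MB), 26 MB left
memory block 2: place P2 (39 MB), 25 MB left
memory block 3: place P3 (36 MB), 28 MB left
memory block 4: place P4 (41 MB), 23 MB left
memory block 5: place P5 (37 MB), 27 MB left
memory block 1: place P6 (7 MB), 19 MB left
memory block 6: place P7 (44 MB), 20 MB left
memory block 1: place P8 (18 MB), 1 MB left
memory block 2: place P9 (18 MB), 7 MB left
memory block 3: place P10 (15 MB), 13 MB left
memory block 7: place P11 (35 MB), 29 MB left
memory block 4: place P12 (19 MB), 4 MB left
memory block 5: place P13 (15 MB), 12 MB left
memory block 8: place P14 (43 MB), 21 MB left
memory block 2: place P15 (7 MB), 0 MB left
memory block 6: place P16 (16 MB), 4 MB left
memory block 9: place P17 (34 MB), 30 MB left
Final memory blocks: [38,7,18] [39,18,7] [36,15] [41,19] [37,15] [44,16] [35] [43] [34].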